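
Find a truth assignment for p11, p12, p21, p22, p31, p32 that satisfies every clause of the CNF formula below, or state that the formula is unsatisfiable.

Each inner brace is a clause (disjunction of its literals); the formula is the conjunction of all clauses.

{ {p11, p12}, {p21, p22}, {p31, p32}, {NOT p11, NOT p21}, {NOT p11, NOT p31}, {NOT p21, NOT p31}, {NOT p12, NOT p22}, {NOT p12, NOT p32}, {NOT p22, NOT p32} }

UNSATISFIABLE

Case p11 = true:
From the singleton clause (NOT p21), p21 = false.
From the singleton clause (p22), p22 = true.
From the singleton clause (NOT p31), p31 = false.
From the singleton clause (p32), p32 = true.
That conflicts with the unit clause (NOT p32).
Backtrack on p11: now try p11 = false.
From the singleton clause (p12), p12 = true.
From the singleton clause (NOT p22), p22 = false.
From the singleton clause (p21), p21 = true.
From the singleton clause (NOT p31), p31 = false.
From the singleton clause (p32), p32 = true.
That conflicts with the unit clause (NOT p32).
Either choice for p11 ends in contradiction.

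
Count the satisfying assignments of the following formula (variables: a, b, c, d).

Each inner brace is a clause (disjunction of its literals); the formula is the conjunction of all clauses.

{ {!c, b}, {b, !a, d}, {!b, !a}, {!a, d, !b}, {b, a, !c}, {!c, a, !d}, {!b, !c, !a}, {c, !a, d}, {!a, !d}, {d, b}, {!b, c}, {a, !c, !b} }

1

There are 2^4 = 16 truth assignments over (a, b, c, d).
Check each against the 12 clauses (columns in the order a, b, c, d):
  F F F F  ✗ fails (d || b)
  F F F T  ✓ satisfies all
  F F T F  ✗ fails (!c || b)
  F F T T  ✗ fails (!c || b)
  F T F F  ✗ fails (!b || c)
  F T F T  ✗ fails (!b || c)
  F T T F  ✗ fails (a || !c || !b)
  F T T T  ✗ fails (!c || a || !d)
  T F F F  ✗ fails (b || !a || d)
  T F F T  ✗ fails (!a || !d)
  T F T F  ✗ fails (!c || b)
  T F T T  ✗ fails (!c || b)
  T T F F  ✗ fails (!b || !a)
  T T F T  ✗ fails (!b || !a)
  T T T F  ✗ fails (!b || !a)
  T T T T  ✗ fails (!b || !a)
1 of the 16 rows is a model.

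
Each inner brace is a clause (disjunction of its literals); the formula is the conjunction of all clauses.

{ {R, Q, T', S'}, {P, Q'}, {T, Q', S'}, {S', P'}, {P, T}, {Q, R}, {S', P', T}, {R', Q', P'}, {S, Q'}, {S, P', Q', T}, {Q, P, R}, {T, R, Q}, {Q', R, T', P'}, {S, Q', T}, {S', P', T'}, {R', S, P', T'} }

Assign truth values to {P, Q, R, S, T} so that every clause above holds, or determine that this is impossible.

Try P = 0.
(Q') alone gives Q = 0.
(T) alone gives T = 1.
(R) alone gives R = 1.
No clause remains; S is free.

P ↦ 0; Q ↦ 0; R ↦ 1; S ↦ 0; T ↦ 1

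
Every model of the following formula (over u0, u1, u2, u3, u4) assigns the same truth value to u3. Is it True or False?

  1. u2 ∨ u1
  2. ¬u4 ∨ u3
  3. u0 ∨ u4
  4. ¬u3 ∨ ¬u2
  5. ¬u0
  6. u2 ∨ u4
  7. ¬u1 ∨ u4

True

Suppose u3 = False.
Unit clause (¬u4) forces u4 = False.
Unit clause (u0) forces u0 = True.
That conflicts with the unit clause (¬u0).
So every satisfying assignment has u3 = True.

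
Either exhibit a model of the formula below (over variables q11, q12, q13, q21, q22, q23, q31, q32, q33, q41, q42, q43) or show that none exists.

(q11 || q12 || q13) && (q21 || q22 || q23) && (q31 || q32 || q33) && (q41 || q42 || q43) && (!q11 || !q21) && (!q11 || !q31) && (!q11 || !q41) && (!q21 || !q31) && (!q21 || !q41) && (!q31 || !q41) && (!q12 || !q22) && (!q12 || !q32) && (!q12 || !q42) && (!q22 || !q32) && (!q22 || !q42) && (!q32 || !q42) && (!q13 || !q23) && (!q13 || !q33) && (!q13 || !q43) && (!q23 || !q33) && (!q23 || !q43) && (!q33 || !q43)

UNSATISFIABLE

Case q11 = false:
Case q12 = true:
From the singleton clause (!q22), q22 = false.
From the singleton clause (!q32), q32 = false.
From the singleton clause (!q42), q42 = false.
Case q21 = true:
From the singleton clause (!q31), q31 = false.
From the singleton clause (q33), q33 = true.
From the singleton clause (!q41), q41 = false.
From the singleton clause (q43), q43 = true.
Now (!q43) is unsatisfied and unit — conflict.
That branch fails; take q21 = false instead.
From the singleton clause (q23), q23 = true.
From the singleton clause (!q13), q13 = false.
From the singleton clause (!q33), q33 = false.
From the singleton clause (q31), q31 = true.
From the singleton clause (!q41), q41 = false.
From the singleton clause (q43), q43 = true.
Now (!q43) is unsatisfied and unit — conflict.
Neither q21 = true nor q21 = false works.
That branch fails; take q12 = false instead.
From the singleton clause (q13), q13 = true.
From the singleton clause (!q23), q23 = false.
From the singleton clause (!q33), q33 = false.
From the singleton clause (!q43), q43 = false.
Case q21 = true:
From the singleton clause (!q31), q31 = false.
From the singleton clause (q32), q32 = true.
From the singleton clause (!q41), q41 = false.
From the singleton clause (q42), q42 = true.
Now (!q42) is unsatisfied and unit — conflict.
That branch fails; take q21 = false instead.
From the singleton clause (q22), q22 = true.
From the singleton clause (!q32), q32 = false.
From the singleton clause (q31), q31 = true.
From the singleton clause (!q41), q41 = false.
From the singleton clause (q42), q42 = true.
Now (!q42) is unsatisfied and unit — conflict.
Neither q21 = true nor q21 = false works.
Neither q12 = true nor q12 = false works.
That branch fails; take q11 = true instead.
From the singleton clause (!q21), q21 = false.
From the singleton clause (!q31), q31 = false.
From the singleton clause (!q41), q41 = false.
Case q22 = true:
From the singleton clause (!q12), q12 = false.
From the singleton clause (!q32), q32 = false.
From the singleton clause (q33), q33 = true.
From the singleton clause (!q42), q42 = false.
From the singleton clause (q43), q43 = true.
Now (!q43) is unsatisfied and unit — conflict.
That branch fails; take q22 = false instead.
From the singleton clause (q23), q23 = true.
From the singleton clause (!q13), q13 = false.
From the singleton clause (!q33), q33 = false.
From the singleton clause (q32), q32 = true.
From the singleton clause (!q12), q12 = false.
From the singleton clause (!q42), q42 = false.
From the singleton clause (q43), q43 = true.
Now (!q43) is unsatisfied and unit — conflict.
Neither q22 = true nor q22 = false works.
Neither q11 = true nor q11 = false works.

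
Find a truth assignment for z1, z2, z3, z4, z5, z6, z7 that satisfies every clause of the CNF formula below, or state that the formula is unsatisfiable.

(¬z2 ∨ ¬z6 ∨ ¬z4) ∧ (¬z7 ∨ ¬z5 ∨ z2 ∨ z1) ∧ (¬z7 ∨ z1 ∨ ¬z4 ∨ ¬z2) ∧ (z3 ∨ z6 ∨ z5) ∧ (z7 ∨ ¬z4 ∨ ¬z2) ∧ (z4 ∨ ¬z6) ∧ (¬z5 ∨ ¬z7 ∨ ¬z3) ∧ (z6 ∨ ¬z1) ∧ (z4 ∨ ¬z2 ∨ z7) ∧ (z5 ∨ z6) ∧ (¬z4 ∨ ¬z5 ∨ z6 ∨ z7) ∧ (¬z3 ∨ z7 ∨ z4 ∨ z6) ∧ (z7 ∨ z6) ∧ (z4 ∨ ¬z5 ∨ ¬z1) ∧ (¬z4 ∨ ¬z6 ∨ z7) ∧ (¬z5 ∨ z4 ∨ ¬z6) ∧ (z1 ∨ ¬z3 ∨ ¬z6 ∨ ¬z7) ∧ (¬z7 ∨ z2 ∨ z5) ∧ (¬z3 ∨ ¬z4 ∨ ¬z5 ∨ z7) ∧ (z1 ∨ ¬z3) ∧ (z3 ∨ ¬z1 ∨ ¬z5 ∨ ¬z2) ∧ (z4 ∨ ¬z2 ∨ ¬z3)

z1 ↦ False; z2 ↦ True; z3 ↦ False; z4 ↦ False; z5 ↦ True; z6 ↦ False; z7 ↦ True

Try z4 = False.
The clause (¬z6) is unit, so z6 = False.
The clause (¬z1) is unit, so z1 = False.
The clause (z5) is unit, so z5 = True.
The clause (z7) is unit, so z7 = True.
The clause (z2) is unit, so z2 = True.
The clause (¬z3) is unit, so z3 = False.
This assignment satisfies each clause.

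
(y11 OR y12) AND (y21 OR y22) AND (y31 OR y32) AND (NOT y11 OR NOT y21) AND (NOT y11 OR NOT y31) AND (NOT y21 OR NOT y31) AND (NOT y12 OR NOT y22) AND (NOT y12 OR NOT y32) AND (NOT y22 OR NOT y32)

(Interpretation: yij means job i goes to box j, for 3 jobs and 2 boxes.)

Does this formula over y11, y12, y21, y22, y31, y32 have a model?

No, unsatisfiable

Case y11 = true:
(NOT y21) alone gives y21 = false.
(y22) alone gives y22 = true.
(NOT y31) alone gives y31 = false.
(y32) alone gives y32 = true.
That conflicts with the unit clause (NOT y32).
So y11 must be the other value — set y11 = false.
(y12) alone gives y12 = true.
(NOT y22) alone gives y22 = false.
(y21) alone gives y21 = true.
(NOT y31) alone gives y31 = false.
(y32) alone gives y32 = true.
That conflicts with the unit clause (NOT y32).
Neither y11 = true nor y11 = false works.
No assignment satisfies every clause.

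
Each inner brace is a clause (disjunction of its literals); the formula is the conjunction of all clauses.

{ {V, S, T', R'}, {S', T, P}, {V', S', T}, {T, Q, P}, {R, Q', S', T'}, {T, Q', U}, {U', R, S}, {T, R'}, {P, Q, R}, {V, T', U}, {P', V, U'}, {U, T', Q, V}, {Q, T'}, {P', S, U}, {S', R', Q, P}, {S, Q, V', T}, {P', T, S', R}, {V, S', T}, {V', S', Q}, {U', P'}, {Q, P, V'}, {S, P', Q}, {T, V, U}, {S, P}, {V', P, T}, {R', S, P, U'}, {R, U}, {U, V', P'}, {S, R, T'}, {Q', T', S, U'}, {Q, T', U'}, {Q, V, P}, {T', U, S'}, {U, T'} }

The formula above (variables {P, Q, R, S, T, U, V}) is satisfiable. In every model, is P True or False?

False

Suppose P = 1.
(U') alone gives U = 0.
(S) alone gives S = 1.
(R) alone gives R = 1.
(T) alone gives T = 1.
Now (T') is unsatisfied and unit — conflict.
So every satisfying assignment has P = False.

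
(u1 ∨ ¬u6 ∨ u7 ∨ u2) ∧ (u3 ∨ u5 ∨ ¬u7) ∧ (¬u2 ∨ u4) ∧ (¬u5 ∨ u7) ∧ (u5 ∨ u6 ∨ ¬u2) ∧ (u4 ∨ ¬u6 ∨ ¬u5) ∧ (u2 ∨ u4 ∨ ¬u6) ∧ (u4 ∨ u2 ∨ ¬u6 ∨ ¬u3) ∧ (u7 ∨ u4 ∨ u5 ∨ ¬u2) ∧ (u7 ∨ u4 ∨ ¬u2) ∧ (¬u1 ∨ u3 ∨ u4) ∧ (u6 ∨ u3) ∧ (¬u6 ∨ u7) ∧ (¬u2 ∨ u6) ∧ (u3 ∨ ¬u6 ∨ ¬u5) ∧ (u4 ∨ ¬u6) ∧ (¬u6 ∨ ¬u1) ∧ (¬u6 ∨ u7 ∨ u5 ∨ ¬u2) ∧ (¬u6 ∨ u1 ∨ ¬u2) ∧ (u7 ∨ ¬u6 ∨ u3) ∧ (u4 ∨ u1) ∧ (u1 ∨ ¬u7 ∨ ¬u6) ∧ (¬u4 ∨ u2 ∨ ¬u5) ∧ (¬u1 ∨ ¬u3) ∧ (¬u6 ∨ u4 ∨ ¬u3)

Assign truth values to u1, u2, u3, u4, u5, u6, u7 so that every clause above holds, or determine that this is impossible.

u1=False, u2=False, u3=True, u4=True, u5=False, u6=False, u7=False

Suppose u2 = False.
Suppose u5 = False.
Suppose u3 = True.
The clause (¬u1) is unit, so u1 = False.
The clause (u4) is unit, so u4 = True.
Suppose u6 = False.
Every clause is now satisfied; u7 is unconstrained.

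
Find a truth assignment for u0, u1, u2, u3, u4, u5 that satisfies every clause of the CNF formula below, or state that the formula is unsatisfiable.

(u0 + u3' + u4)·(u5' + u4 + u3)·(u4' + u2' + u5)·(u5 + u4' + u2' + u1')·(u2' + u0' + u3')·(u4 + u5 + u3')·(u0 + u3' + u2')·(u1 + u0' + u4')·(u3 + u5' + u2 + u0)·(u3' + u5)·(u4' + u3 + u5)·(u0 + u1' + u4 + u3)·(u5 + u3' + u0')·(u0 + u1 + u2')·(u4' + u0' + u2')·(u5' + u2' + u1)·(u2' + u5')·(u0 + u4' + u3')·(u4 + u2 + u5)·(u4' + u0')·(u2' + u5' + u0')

u0 ↦ 1; u1 ↦ 0; u2 ↦ 0; u3 ↦ 1; u4 ↦ 0; u5 ↦ 1

Try u3 = 1.
From the singleton clause (u5), u5 = 1.
From the singleton clause (u2'), u2 = 0.
Try u0 = 1.
From the singleton clause (u4'), u4 = 0.
All clauses hold; u1 can take either value.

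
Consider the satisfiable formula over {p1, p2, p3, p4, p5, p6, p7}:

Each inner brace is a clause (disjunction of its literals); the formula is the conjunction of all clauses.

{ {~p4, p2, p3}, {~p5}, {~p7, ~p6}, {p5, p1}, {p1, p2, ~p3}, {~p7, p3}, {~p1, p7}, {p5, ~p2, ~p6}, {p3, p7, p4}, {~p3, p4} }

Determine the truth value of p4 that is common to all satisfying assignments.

Suppose p4 = 0.
The clause (~p5) is unit, so p5 = 0.
The clause (p1) is unit, so p1 = 1.
The clause (p7) is unit, so p7 = 1.
The clause (~p6) is unit, so p6 = 0.
The clause (p3) is unit, so p3 = 1.
But (~p3) is also a unit clause — contradiction.
So every satisfying assignment has p4 = True.

True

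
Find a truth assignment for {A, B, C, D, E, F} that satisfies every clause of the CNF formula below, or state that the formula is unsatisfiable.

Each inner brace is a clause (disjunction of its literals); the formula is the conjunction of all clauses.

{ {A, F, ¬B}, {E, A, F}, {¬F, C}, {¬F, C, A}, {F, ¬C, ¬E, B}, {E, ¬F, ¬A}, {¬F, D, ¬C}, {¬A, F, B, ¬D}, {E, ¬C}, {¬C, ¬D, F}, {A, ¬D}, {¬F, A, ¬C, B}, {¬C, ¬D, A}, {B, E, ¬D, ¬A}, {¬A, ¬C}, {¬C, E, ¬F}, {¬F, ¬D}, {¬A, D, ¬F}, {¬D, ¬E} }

Suppose F = False.
Suppose A = True.
The clause (¬C) is unit, so C = False.
Suppose B = False.
The clause (¬D) is unit, so D = False.
No clause remains; E is free.

A=True,  B=False,  C=False,  D=False,  E=False,  F=False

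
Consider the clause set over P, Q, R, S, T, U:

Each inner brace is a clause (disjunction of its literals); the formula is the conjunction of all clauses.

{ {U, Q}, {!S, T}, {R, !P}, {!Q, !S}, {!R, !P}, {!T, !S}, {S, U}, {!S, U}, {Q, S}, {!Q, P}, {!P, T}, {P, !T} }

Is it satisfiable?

Branch on U: set U = true.
Branch on S: set S = false.
The clause (Q) is unit, so Q = true.
The clause (P) is unit, so P = true.
The clause (R) is unit, so R = true.
That conflicts with the unit clause (!R).
Undo S and try S = true.
The clause (T) is unit, so T = true.
That conflicts with the unit clause (!T).
Neither S = true nor S = false works.
Undo U and try U = false.
The clause (Q) is unit, so Q = true.
The clause (!S) is unit, so S = false.
That conflicts with the unit clause (S).
Neither U = true nor U = false works.
No assignment satisfies every clause.

No, unsatisfiable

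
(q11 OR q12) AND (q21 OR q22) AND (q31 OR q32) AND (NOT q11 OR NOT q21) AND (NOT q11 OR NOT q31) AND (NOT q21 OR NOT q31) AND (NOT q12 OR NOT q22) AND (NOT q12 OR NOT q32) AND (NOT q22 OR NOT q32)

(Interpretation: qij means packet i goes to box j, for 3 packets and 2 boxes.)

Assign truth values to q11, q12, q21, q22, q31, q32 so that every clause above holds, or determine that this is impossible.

UNSATISFIABLE

Try q11 = true.
The clause (NOT q21) is unit, so q21 = false.
The clause (q22) is unit, so q22 = true.
The clause (NOT q31) is unit, so q31 = false.
The clause (q32) is unit, so q32 = true.
But (NOT q32) is also a unit clause — contradiction.
So q11 must be the other value — set q11 = false.
The clause (q12) is unit, so q12 = true.
The clause (NOT q22) is unit, so q22 = false.
The clause (q21) is unit, so q21 = true.
The clause (NOT q31) is unit, so q31 = false.
The clause (q32) is unit, so q32 = true.
But (NOT q32) is also a unit clause — contradiction.
Neither q11 = true nor q11 = false works.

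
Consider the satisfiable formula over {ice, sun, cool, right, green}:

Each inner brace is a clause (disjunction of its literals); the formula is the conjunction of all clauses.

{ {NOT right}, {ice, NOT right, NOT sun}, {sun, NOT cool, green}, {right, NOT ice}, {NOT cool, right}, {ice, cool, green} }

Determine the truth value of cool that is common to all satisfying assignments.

Suppose cool = true.
(NOT right) alone gives right = false.
Now (right) is unsatisfied and unit — conflict.
So every satisfying assignment has cool = False.

False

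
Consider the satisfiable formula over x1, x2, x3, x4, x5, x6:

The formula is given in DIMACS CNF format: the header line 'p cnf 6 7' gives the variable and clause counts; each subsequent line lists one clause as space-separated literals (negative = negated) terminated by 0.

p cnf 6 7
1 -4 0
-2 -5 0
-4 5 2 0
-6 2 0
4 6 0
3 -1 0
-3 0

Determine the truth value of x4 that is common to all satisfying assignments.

False

Suppose x4 = True.
Unit clause (x1) forces x1 = True.
Unit clause (x3) forces x3 = True.
Now (¬x3) is unsatisfied and unit — conflict.
So every satisfying assignment has x4 = False.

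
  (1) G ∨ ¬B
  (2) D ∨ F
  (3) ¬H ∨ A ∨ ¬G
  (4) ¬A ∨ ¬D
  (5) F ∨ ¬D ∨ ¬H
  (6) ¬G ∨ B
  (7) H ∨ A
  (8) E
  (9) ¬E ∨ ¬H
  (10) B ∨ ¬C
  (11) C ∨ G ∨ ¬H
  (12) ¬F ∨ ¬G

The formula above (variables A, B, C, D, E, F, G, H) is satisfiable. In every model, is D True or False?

False

Suppose D = True.
From the singleton clause (¬A), A = False.
From the singleton clause (H), H = True.
From the singleton clause (¬G), G = False.
From the singleton clause (¬B), B = False.
From the singleton clause (F), F = True.
From the singleton clause (E), E = True.
Now (¬E) is unsatisfied and unit — conflict.
So every satisfying assignment has D = False.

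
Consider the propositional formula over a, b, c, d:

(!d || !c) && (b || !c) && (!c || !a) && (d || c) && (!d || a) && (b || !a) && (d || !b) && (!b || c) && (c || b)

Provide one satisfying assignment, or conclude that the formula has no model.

UNSATISFIABLE

Suppose d = false.
From the singleton clause (c), c = true.
From the singleton clause (b), b = true.
Now (!b) is unsatisfied and unit — conflict.
So d must be the other value — set d = true.
From the singleton clause (!c), c = false.
From the singleton clause (a), a = true.
From the singleton clause (b), b = true.
Now (!b) is unsatisfied and unit — conflict.
Either choice for d ends in contradiction.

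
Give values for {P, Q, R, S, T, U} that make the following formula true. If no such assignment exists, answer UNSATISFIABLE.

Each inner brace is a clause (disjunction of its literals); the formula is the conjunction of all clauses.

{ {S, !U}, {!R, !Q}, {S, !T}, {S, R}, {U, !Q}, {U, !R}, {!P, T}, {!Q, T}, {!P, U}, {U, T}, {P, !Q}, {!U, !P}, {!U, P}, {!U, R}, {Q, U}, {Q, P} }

UNSATISFIABLE

Case S = true:
Case R = false:
Unit clause (!U) forces U = false.
Unit clause (!Q) forces Q = false.
But (Q) is also a unit clause — contradiction.
Backtrack on R: now try R = true.
Unit clause (!Q) forces Q = false.
Unit clause (U) forces U = true.
Unit clause (!P) forces P = false.
But (P) is also a unit clause — contradiction.
Both values of R lead to a conflict.
Backtrack on S: now try S = false.
Unit clause (!U) forces U = false.
Unit clause (!T) forces T = false.
But (T) is also a unit clause — contradiction.
Both values of S lead to a conflict.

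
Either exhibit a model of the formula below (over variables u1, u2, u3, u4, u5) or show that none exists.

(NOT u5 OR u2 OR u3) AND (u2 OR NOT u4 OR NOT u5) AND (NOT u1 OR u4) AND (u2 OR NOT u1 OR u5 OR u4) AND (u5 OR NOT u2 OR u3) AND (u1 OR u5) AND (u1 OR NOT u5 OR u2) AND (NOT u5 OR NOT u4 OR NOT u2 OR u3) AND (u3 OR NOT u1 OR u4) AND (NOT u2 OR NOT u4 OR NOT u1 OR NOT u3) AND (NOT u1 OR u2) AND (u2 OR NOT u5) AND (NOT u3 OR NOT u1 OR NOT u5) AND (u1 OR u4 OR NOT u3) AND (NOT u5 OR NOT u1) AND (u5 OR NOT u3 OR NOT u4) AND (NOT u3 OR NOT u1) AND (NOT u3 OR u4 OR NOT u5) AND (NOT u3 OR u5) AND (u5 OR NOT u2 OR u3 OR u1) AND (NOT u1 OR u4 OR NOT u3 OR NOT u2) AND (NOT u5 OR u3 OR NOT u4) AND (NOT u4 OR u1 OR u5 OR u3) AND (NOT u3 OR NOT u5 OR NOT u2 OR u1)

Case u1 = false:
(u5) alone gives u5 = true.
(u2) alone gives u2 = true.
(NOT u3) alone gives u3 = false.
(NOT u4) alone gives u4 = false.
All clauses are satisfied.

u1: false; u2: true; u3: false; u4: false; u5: true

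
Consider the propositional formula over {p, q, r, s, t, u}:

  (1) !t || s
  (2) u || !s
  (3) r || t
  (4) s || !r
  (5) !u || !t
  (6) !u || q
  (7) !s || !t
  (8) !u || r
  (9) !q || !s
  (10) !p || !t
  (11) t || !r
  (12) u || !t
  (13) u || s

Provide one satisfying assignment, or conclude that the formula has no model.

UNSATISFIABLE

Try t = false.
(r) alone gives r = true.
That conflicts with the unit clause (!r).
That branch fails; take t = true instead.
(s) alone gives s = true.
That conflicts with the unit clause (!s).
Both values of t lead to a conflict.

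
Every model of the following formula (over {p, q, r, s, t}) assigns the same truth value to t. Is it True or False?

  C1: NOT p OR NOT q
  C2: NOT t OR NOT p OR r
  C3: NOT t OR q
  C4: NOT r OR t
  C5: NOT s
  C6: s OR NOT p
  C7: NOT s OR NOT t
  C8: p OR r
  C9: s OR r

Suppose t = false.
From the singleton clause (NOT r), r = false.
From the singleton clause (NOT s), s = false.
But (s) is also a unit clause — contradiction.
So every satisfying assignment has t = True.

True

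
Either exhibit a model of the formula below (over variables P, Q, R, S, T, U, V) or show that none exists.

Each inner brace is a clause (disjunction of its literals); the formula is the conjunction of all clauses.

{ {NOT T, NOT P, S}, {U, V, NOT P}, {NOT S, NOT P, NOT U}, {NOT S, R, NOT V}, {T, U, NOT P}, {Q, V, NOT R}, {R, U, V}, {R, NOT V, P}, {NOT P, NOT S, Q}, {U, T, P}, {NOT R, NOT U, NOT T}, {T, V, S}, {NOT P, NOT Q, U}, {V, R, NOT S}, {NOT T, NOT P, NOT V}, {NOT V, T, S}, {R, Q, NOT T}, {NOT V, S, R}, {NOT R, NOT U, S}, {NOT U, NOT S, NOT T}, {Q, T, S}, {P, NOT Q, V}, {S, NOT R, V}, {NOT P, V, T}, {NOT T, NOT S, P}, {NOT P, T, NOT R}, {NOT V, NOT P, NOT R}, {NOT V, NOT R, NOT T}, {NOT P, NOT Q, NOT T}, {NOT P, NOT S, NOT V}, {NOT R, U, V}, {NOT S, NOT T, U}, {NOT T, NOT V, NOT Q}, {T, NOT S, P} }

Try T = false.
Try U = true.
Try S = false.
From the singleton clause (V), V = true.
But (NOT V) is also a unit clause — contradiction.
That branch fails; take S = true instead.
From the singleton clause (NOT P), P = false.
But (P) is also a unit clause — contradiction.
Both values of S lead to a conflict.
That branch fails; take U = false instead.
From the singleton clause (NOT P), P = false.
But (P) is also a unit clause — contradiction.
Both values of U lead to a conflict.
That branch fails; take T = true instead.
Try P = false.
From the singleton clause (NOT S), S = false.
Try R = true.
From the singleton clause (NOT U), U = false.
From the singleton clause (V), V = true.
But (NOT V) is also a unit clause — contradiction.
That branch fails; take R = false instead.
From the singleton clause (NOT V), V = false.
From the singleton clause (U), U = true.
From the singleton clause (Q), Q = true.
But (NOT Q) is also a unit clause — contradiction.
Both values of R lead to a conflict.
That branch fails; take P = true instead.
From the singleton clause (S), S = true.
From the singleton clause (NOT U), U = false.
But (U) is also a unit clause — contradiction.
Both values of P lead to a conflict.
Both values of T lead to a conflict.

UNSATISFIABLE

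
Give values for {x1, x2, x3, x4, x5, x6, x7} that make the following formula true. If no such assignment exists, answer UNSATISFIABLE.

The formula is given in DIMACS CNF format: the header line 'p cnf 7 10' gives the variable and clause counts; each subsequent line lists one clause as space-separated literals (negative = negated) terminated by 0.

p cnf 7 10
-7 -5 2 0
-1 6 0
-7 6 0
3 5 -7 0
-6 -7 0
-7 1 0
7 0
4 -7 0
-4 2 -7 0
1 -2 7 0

UNSATISFIABLE

(x7) alone gives x7 = True.
(x6) alone gives x6 = True.
But (¬x6) is also a unit clause — contradiction.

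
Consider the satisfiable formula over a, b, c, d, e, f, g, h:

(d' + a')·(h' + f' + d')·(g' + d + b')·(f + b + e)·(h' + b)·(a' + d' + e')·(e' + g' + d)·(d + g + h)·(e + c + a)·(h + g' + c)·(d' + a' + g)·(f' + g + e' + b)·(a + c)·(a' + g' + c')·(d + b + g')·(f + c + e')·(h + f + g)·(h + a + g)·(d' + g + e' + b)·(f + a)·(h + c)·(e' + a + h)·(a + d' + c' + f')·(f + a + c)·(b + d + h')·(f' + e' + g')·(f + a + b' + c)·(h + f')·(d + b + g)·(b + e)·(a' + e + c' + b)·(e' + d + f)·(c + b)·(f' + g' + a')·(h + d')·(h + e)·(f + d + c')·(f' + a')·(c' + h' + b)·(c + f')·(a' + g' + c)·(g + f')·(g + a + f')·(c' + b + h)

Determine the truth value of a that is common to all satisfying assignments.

Suppose a = 0.
From the singleton clause (c), c = 1.
From the singleton clause (f), f = 1.
From the singleton clause (d'), d = 0.
From the singleton clause (h), h = 1.
From the singleton clause (b), b = 1.
From the singleton clause (g'), g = 0.
Now (g) is unsatisfied and unit — conflict.
So every satisfying assignment has a = True.

True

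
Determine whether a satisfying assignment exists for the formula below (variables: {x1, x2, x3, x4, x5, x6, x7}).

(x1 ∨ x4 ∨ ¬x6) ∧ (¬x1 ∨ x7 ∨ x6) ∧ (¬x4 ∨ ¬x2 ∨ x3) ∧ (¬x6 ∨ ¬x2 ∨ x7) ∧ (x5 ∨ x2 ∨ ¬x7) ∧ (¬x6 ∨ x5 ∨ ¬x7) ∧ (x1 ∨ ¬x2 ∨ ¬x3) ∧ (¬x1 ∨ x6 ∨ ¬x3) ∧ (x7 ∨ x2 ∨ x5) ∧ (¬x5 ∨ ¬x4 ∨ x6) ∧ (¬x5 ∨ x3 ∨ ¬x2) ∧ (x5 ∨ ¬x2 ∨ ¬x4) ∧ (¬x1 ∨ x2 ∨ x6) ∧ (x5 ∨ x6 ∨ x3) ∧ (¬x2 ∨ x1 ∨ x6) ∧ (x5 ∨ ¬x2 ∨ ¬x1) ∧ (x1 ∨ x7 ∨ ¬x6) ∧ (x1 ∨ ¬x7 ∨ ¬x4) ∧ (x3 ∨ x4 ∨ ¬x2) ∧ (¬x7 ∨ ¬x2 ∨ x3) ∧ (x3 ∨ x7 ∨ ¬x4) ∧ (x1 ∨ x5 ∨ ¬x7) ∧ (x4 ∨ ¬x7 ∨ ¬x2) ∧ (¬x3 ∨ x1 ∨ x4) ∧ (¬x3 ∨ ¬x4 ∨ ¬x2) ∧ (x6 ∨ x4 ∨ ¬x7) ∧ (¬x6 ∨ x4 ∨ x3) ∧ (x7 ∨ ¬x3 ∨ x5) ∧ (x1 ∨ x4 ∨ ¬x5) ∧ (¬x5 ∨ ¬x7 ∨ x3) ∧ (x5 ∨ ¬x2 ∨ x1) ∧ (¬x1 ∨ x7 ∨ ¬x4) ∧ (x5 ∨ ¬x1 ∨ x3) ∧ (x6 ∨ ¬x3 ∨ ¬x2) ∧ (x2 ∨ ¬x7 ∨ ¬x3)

Case x1 = True:
Case x7 = False:
Unit clause (x6) forces x6 = True.
Unit clause (¬x2) forces x2 = False.
Unit clause (x5) forces x5 = True.
Unit clause (¬x4) forces x4 = False.
Unit clause (x3) forces x3 = True.
This assignment satisfies each clause.
A satisfying assignment: x1=True,  x2=False,  x3=True,  x4=False,  x5=True,  x6=True,  x7=False.

Yes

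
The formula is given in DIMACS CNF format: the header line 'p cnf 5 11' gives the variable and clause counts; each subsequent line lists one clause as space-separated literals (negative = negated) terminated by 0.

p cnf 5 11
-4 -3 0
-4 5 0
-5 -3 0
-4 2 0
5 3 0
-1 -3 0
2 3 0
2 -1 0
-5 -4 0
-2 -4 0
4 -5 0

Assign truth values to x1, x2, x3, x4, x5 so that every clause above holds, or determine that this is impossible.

Case x4 = False:
From the singleton clause (¬x5), x5 = False.
From the singleton clause (x3), x3 = True.
From the singleton clause (¬x1), x1 = False.
Every clause is now satisfied; x2 is unconstrained.

x1 ↦ False; x2 ↦ False; x3 ↦ True; x4 ↦ False; x5 ↦ False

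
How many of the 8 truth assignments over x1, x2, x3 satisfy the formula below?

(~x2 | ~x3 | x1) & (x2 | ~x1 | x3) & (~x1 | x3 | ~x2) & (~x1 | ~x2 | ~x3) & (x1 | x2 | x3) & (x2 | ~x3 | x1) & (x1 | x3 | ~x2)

1

There are 2^3 = 8 truth assignments over (x1, x2, x3).
Split on x1. With x1 = 1, the clauses containing x1 are satisfied and ~x1 drops from the rest; 1 of the 2^2 = 4 assignments to the other variables satisfy what remains.
With x1 = 0, by the same count on the reduced clause set, 0 assignments work.
(One model: x1=T, x2=F, x3=T.)
Total: 1 + 0 = 1.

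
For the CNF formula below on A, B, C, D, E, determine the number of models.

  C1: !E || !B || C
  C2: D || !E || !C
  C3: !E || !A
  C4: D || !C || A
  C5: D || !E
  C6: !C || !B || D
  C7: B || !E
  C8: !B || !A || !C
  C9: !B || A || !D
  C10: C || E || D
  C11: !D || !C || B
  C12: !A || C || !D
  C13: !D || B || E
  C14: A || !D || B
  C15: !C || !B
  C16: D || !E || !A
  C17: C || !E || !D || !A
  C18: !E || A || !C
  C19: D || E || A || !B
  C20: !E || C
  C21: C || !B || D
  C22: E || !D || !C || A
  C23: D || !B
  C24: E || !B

1

There are 2^5 = 32 truth assignments over (A, B, C, D, E).
Split on C. With C = true, the clauses containing C are satisfied and !C drops from the rest; 1 of the 2^4 = 16 assignments to the other variables satisfy what remains.
With C = false, by the same count on the reduced clause set, 0 assignments work.
(One model: A=T, B=F, C=T, D=F, E=F.)
Total: 1 + 0 = 1.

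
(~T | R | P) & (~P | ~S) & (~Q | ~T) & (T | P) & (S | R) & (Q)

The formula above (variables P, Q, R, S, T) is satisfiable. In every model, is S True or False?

Suppose S = 1.
(~P) alone gives P = 0.
(T) alone gives T = 1.
(R) alone gives R = 1.
(~Q) alone gives Q = 0.
But (Q) is also a unit clause — contradiction.
So every satisfying assignment has S = False.

False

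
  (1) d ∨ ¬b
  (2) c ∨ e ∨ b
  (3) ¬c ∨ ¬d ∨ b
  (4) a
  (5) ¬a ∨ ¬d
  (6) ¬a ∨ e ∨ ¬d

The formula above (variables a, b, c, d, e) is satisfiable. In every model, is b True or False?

False

Suppose b = True.
Unit clause (d) forces d = True.
Unit clause (a) forces a = True.
Now (¬a) is unsatisfied and unit — conflict.
So every satisfying assignment has b = False.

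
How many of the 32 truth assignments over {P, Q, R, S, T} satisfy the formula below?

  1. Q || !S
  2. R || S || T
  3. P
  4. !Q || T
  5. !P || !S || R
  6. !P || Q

There are 2^5 = 32 truth assignments over (P, Q, R, S, T).
Split on P. With P = true, the clauses containing P are satisfied and !P drops from the rest; 3 of the 2^4 = 16 assignments to the other variables satisfy what remains.
With P = false, by the same count on the reduced clause set, 0 assignments work.
Total: 3 + 0 = 3.

3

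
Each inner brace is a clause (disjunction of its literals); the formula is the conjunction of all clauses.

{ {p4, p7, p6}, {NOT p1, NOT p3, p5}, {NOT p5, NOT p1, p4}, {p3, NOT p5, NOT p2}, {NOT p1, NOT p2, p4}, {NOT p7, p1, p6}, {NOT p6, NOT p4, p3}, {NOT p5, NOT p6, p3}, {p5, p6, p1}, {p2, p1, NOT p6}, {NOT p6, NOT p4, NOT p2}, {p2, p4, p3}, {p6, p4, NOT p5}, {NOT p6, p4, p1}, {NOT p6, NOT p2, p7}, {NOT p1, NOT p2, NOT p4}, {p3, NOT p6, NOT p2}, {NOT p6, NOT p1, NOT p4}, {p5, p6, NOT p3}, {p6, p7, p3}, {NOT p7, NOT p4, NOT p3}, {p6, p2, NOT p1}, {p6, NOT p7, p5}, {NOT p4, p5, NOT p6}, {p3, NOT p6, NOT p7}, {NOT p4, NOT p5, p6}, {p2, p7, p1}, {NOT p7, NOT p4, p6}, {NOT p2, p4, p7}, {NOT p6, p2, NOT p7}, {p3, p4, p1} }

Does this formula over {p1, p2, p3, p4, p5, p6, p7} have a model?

Branch on p4: set p4 = true.
Branch on p6: set p6 = false.
From the singleton clause (NOT p5), p5 = false.
From the singleton clause (p1), p1 = true.
From the singleton clause (NOT p3), p3 = false.
From the singleton clause (NOT p2), p2 = false.
But (p2) is also a unit clause — contradiction.
So p6 must be the other value — set p6 = true.
From the singleton clause (p3), p3 = true.
From the singleton clause (NOT p2), p2 = false.
From the singleton clause (p1), p1 = true.
But (NOT p1) is also a unit clause — contradiction.
Either choice for p6 ends in contradiction.
So p4 must be the other value — set p4 = false.
Branch on p7: set p7 = true.
Branch on p5: set p5 = false.
From the singleton clause (p6), p6 = true.
From the singleton clause (p1), p1 = true.
From the singleton clause (NOT p3), p3 = false.
But (p3) is also a unit clause — contradiction.
So p5 must be the other value — set p5 = true.
From the singleton clause (NOT p1), p1 = false.
From the singleton clause (p6), p6 = true.
But (NOT p6) is also a unit clause — contradiction.
Either choice for p5 ends in contradiction.
So p7 must be the other value — set p7 = false.
From the singleton clause (p6), p6 = true.
From the singleton clause (p1), p1 = true.
From the singleton clause (NOT p5), p5 = false.
From the singleton clause (NOT p3), p3 = false.
From the singleton clause (NOT p2), p2 = false.
But (p2) is also a unit clause — contradiction.
Either choice for p7 ends in contradiction.
Either choice for p4 ends in contradiction.
No assignment satisfies every clause.

No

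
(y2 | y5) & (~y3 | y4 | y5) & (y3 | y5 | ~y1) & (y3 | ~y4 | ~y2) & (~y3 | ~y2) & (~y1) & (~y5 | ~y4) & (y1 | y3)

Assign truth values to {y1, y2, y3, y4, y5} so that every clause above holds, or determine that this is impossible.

y1=0, y2=0, y3=1, y4=0, y5=1

(~y1) alone gives y1 = 0.
(y3) alone gives y3 = 1.
(~y2) alone gives y2 = 0.
(y5) alone gives y5 = 1.
(~y4) alone gives y4 = 0.
Every clause now holds.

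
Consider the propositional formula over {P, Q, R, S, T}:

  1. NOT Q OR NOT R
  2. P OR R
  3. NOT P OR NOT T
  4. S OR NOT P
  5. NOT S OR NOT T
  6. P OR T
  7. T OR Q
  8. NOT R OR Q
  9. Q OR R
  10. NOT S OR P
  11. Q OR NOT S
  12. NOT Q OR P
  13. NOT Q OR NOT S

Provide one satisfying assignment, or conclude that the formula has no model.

UNSATISFIABLE

Suppose Q = false.
Unit clause (T) forces T = true.
Unit clause (NOT P) forces P = false.
Unit clause (R) forces R = true.
That conflicts with the unit clause (NOT R).
That branch fails; take Q = true instead.
Unit clause (NOT R) forces R = false.
Unit clause (P) forces P = true.
Unit clause (NOT T) forces T = false.
Unit clause (S) forces S = true.
That conflicts with the unit clause (NOT S).
Neither Q = true nor Q = false works.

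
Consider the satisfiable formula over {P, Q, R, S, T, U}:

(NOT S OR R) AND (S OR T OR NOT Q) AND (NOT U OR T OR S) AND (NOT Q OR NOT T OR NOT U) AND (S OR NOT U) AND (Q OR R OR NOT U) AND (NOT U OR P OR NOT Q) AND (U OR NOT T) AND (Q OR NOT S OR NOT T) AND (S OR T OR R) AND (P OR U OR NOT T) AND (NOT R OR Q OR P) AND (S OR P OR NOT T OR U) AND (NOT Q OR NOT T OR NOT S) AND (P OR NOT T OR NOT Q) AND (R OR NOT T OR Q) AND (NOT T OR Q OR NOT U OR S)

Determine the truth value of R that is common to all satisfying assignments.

True

Suppose R = false.
From the singleton clause (NOT S), S = false.
From the singleton clause (NOT U), U = false.
From the singleton clause (NOT T), T = false.
That conflicts with the unit clause (T).
So every satisfying assignment has R = True.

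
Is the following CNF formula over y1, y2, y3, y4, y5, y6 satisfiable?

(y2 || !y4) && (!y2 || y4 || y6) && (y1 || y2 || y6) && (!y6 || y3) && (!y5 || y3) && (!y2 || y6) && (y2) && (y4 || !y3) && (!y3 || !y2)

No, unsatisfiable

The clause (y2) is unit, so y2 = true.
The clause (y6) is unit, so y6 = true.
The clause (y3) is unit, so y3 = true.
But (!y3) is also a unit clause — contradiction.
No assignment satisfies every clause.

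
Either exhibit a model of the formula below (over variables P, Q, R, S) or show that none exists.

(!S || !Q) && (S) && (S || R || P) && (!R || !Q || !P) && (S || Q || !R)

The clause (S) is unit, so S = true.
The clause (!Q) is unit, so Q = false.
No clause remains; P, R are free.

P: true; Q: false; R: true; S: true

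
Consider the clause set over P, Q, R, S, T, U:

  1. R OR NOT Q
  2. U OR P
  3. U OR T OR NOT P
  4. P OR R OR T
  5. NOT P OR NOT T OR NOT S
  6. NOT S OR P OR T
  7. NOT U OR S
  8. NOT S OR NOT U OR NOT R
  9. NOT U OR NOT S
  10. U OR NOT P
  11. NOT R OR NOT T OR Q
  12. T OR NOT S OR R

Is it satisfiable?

Suppose R = true.
Suppose U = true.
From the singleton clause (S), S = true.
But (NOT S) is also a unit clause — contradiction.
That branch fails; take U = false instead.
From the singleton clause (P), P = true.
But (NOT P) is also a unit clause — contradiction.
Either choice for U ends in contradiction.
That branch fails; take R = false instead.
From the singleton clause (NOT Q), Q = false.
Suppose U = true.
From the singleton clause (S), S = true.
But (NOT S) is also a unit clause — contradiction.
That branch fails; take U = false instead.
From the singleton clause (P), P = true.
But (NOT P) is also a unit clause — contradiction.
Either choice for U ends in contradiction.
Either choice for R ends in contradiction.
No assignment satisfies every clause.

No, unsatisfiable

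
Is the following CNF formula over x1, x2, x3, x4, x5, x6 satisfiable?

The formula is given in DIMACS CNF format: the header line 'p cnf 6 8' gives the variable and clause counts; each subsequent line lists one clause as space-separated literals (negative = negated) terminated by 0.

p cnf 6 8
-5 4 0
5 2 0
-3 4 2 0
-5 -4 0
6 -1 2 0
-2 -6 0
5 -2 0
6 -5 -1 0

Unsatisfiable

Case x5 = False:
Unit clause (x2) forces x2 = True.
That conflicts with the unit clause (¬x2).
So x5 must be the other value — set x5 = True.
Unit clause (x4) forces x4 = True.
That conflicts with the unit clause (¬x4).
Both values of x5 lead to a conflict.
No assignment satisfies every clause.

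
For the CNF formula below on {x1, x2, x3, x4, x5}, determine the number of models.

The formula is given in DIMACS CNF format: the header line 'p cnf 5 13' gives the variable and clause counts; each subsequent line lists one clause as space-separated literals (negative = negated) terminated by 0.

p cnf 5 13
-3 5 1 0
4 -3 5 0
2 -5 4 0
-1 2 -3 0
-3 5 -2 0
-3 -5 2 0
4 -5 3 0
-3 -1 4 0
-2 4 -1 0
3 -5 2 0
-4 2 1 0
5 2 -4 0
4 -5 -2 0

9

There are 2^5 = 32 truth assignments over (x1, x2, x3, x4, x5).
Split on x4. With x4 = True, the clauses containing x4 are satisfied and ¬x4 drops from the rest; 6 of the 2^4 = 16 assignments to the other variables satisfy what remains.
With x4 = False, by the same count on the reduced clause set, 3 assignments work.
(One model: x1=F, x2=F, x3=F, x4=F, x5=F.)
Total: 6 + 3 = 9.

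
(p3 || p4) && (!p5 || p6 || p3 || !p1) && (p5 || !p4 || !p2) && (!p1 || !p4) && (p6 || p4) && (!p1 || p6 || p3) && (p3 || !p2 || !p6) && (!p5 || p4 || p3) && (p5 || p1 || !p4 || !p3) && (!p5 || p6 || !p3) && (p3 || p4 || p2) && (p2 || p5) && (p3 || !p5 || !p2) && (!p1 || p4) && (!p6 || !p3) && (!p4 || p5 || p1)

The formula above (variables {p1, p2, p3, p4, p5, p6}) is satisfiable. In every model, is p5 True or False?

Suppose p5 = false.
The clause (p2) is unit, so p2 = true.
The clause (!p4) is unit, so p4 = false.
The clause (p3) is unit, so p3 = true.
The clause (p6) is unit, so p6 = true.
That conflicts with the unit clause (!p6).
So every satisfying assignment has p5 = True.

True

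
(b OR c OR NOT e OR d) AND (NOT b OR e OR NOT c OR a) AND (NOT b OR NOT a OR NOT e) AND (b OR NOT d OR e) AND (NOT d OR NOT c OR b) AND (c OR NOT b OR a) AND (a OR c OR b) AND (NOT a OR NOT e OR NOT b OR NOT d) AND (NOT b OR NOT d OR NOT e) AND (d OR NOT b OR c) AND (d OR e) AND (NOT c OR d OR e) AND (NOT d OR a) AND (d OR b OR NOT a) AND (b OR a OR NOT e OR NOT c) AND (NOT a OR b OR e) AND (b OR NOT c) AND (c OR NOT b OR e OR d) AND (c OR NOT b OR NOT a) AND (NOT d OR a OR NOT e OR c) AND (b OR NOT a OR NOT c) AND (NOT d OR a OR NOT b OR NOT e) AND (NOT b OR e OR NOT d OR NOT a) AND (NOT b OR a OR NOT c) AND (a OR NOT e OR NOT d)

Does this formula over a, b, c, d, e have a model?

Suppose d = true.
Unit clause (a) forces a = true.
Suppose b = false.
Unit clause (e) forces e = true.
Unit clause (NOT c) forces c = false.
This assignment satisfies each clause.
A satisfying assignment: a=true,  b=false,  c=false,  d=true,  e=true.

Yes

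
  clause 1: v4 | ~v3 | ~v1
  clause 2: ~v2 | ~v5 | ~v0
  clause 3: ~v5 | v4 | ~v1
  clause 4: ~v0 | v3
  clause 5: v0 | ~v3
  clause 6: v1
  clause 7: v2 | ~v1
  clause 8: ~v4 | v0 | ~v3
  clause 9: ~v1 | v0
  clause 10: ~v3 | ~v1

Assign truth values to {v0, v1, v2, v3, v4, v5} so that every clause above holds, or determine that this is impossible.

UNSATISFIABLE

From the singleton clause (v1), v1 = 1.
From the singleton clause (v2), v2 = 1.
From the singleton clause (v0), v0 = 1.
From the singleton clause (~v5), v5 = 0.
From the singleton clause (v3), v3 = 1.
But (~v3) is also a unit clause — contradiction.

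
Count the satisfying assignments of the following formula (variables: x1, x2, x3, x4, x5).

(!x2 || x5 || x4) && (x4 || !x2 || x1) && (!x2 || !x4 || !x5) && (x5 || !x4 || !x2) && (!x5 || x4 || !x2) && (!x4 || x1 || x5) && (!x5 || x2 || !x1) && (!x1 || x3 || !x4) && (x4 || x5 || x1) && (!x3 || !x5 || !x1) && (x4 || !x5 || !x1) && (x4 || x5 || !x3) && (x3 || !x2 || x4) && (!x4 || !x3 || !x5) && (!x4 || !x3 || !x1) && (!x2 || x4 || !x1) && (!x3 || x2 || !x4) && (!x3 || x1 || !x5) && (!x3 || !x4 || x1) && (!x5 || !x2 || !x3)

3

There are 2^5 = 32 truth assignments over (x1, x2, x3, x4, x5).
Split on x5. With x5 = true, the clauses containing x5 are satisfied and !x5 drops from the rest; 2 of the 2^4 = 16 assignments to the other variables satisfy what remains.
With x5 = false, by the same count on the reduced clause set, 1 assignment works.
(One model: x1=F, x2=F, x3=F, x4=F, x5=T.)
Total: 2 + 1 = 3.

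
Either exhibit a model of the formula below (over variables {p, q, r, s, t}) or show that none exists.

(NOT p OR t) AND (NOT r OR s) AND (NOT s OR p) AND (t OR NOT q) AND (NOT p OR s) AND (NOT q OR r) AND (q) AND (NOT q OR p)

Unit clause (q) forces q = true.
Unit clause (t) forces t = true.
Unit clause (r) forces r = true.
Unit clause (s) forces s = true.
Unit clause (p) forces p = true.
Every clause now holds.

p=true; q=true; r=true; s=true; t=true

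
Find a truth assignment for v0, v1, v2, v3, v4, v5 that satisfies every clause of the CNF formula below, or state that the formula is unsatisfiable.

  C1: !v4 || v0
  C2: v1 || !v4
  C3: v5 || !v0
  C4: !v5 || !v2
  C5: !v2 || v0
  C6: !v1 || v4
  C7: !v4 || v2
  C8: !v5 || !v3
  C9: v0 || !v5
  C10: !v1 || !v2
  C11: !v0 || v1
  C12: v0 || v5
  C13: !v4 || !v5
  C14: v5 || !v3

Suppose v4 = false.
The clause (!v1) is unit, so v1 = false.
The clause (!v0) is unit, so v0 = false.
The clause (!v2) is unit, so v2 = false.
The clause (!v5) is unit, so v5 = false.
Now (v5) is unsatisfied and unit — conflict.
Undo v4 and try v4 = true.
The clause (v0) is unit, so v0 = true.
The clause (v1) is unit, so v1 = true.
The clause (v5) is unit, so v5 = true.
Now (!v5) is unsatisfied and unit — conflict.
Either choice for v4 ends in contradiction.

UNSATISFIABLE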